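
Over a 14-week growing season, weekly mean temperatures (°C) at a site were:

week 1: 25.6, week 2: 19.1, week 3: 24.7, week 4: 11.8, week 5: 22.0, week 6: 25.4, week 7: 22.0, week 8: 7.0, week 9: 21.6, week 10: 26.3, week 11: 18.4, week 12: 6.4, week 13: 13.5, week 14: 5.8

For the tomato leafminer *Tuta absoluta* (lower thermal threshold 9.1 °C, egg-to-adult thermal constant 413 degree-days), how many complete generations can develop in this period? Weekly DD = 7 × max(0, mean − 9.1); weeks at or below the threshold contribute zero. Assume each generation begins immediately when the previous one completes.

2 generations

Weekly DD (7 × max(0, T̄ − 9.1)): 115.5, 70.0, 109.2, 18.9, 90.3, 114.1, 90.3, 0.0, 87.5, 120.4, 65.1, 0.0, 30.8, 0.0.
Season total = 912.1 DD.
Complete generations = ⌊912.1 / 413⌋ = 2.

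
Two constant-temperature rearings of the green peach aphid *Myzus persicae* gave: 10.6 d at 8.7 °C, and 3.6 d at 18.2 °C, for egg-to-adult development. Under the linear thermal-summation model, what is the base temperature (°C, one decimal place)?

Under the model K = D·(T − T_b), so D₁·(T₁ − T_b) = D₂·(T₂ − T_b).
10.6·(8.7 − T_b) = 3.6·(18.2 − T_b)
T_b = (10.6·8.7 − 3.6·18.2) / (10.6 − 3.6) = 26.70 / 7.0 = 3.814 °C ≈ 3.8 °C.

3.8 °C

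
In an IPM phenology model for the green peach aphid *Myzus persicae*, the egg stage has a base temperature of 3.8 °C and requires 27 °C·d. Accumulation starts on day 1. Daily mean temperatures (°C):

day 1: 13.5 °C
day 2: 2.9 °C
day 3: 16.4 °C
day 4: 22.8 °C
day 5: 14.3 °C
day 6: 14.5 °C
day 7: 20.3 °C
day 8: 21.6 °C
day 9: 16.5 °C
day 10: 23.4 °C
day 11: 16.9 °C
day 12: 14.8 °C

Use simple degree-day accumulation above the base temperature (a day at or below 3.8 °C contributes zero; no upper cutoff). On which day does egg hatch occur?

Daily DD above 3.8 °C: 9.7, 0.0, 12.6, 19.0, 10.5, 10.7, 16.5, 17.8, 12.7, 19.6, 13.1, 11.0.
Cumulative: 9.7, 9.7, 22.3, 41.3, 51.8, 62.5, 79.0, 96.8, 109.5, 129.1, 142.2, 153.2.
The total first reaches 27 DD on day 4.

day 4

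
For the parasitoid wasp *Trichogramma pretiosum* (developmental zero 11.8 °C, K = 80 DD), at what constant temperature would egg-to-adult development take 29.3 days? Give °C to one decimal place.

14.5 °C

Required daily accumulation = 80 / 29.3 = 2.730 DD/day.
T = T_base + 2.730 = 11.8 + 2.730 = 14.530 ≈ 14.5 °C.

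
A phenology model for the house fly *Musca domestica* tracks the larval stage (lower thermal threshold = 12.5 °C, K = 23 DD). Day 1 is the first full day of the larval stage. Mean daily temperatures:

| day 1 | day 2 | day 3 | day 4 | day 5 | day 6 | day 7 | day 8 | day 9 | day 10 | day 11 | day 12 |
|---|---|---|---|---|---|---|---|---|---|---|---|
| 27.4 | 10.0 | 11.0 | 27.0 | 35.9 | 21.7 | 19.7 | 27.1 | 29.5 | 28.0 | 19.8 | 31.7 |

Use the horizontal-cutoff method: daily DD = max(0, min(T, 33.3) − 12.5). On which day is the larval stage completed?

day 4

Daily DD above 12.5 °C (capped at 20.8): 14.9, 0.0, 0.0, 14.5, 20.8, 9.2, 7.2, 14.6, 17.0, 15.5, 7.3, 19.2.
Cumulative: 14.9, 14.9, 14.9, 29.4, 50.2, 59.4, 66.6, 81.2, 98.2, 113.7, 121.0, 140.2.
The total first reaches 23 DD on day 4.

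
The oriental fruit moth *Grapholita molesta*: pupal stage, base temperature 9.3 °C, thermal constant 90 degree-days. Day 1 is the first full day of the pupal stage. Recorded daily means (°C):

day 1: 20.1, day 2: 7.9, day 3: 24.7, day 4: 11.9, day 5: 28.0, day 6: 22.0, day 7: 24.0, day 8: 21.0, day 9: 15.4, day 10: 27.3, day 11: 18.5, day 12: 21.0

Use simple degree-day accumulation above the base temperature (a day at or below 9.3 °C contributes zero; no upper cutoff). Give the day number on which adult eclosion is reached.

Daily DD above 9.3 °C: 10.8, 0.0, 15.4, 2.6, 18.7, 12.7, 14.7, 11.7, 6.1, 18.0, 9.2, 11.7.
Cumulative: 10.8, 10.8, 26.2, 28.8, 47.5, 60.2, 74.9, 86.6, 92.7, 110.7, 119.9, 131.6.
The total first reaches 90 DD on day 9.

day 9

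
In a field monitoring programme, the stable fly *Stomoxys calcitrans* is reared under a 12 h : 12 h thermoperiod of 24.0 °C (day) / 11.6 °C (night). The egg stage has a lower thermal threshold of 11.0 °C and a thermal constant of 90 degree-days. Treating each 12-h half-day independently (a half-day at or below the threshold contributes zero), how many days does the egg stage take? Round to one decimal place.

Day half: max(0, 24.0 − 11.0) × 0.5 = 13.0 × 0.5 = 6.50 DD.
Night half: max(0, 11.6 − 11.0) × 0.5 = 0.6 × 0.5 = 0.30 DD.
Per 24 h: 6.80 DD/day.
Duration = 90 / 6.80 = 13.235 ≈ 13.2 days.

13.2 days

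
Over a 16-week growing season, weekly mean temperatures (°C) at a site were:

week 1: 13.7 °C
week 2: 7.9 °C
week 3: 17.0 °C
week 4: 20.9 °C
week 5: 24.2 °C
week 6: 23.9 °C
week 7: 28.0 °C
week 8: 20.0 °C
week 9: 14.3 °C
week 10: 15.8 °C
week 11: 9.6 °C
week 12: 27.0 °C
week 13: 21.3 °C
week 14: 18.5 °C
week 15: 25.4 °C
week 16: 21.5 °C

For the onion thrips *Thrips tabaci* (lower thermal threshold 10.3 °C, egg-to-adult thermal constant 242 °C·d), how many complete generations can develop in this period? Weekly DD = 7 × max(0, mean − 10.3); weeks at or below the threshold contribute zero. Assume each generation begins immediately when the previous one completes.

Weekly DD (7 × max(0, T̄ − 10.3)): 23.8, 0.0, 46.9, 74.2, 97.3, 95.2, 123.9, 67.9, 28.0, 38.5, 0.0, 116.9, 77.0, 57.4, 105.7, 78.4.
Season total = 1031.1 DD.
Complete generations = ⌊1031.1 / 242⌋ = 4.

4 generations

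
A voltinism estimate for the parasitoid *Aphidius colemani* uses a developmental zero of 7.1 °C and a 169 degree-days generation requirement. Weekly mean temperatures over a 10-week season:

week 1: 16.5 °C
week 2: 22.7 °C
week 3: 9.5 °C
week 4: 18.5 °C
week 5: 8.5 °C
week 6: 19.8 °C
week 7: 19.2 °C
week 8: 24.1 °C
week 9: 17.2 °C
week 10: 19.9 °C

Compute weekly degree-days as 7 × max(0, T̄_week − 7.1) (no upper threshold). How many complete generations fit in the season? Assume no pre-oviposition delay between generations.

4 generations

Weekly DD (7 × max(0, T̄ − 7.1)): 65.8, 109.2, 16.8, 79.8, 9.8, 88.9, 84.7, 119.0, 70.7, 89.6.
Season total = 734.3 DD.
Complete generations = ⌊734.3 / 169⌋ = 4.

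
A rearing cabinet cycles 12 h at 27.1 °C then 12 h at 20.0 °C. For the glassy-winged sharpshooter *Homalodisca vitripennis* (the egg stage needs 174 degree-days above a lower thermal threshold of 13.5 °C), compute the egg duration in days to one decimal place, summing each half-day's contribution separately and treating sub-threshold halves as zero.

Day half: max(0, 27.1 − 13.5) × 0.5 = 13.6 × 0.5 = 6.80 DD.
Night half: max(0, 20.0 − 13.5) × 0.5 = 6.5 × 0.5 = 3.25 DD.
Per 24 h: 10.05 DD/day.
Duration = 174 / 10.05 = 17.313 ≈ 17.3 days.

17.3 days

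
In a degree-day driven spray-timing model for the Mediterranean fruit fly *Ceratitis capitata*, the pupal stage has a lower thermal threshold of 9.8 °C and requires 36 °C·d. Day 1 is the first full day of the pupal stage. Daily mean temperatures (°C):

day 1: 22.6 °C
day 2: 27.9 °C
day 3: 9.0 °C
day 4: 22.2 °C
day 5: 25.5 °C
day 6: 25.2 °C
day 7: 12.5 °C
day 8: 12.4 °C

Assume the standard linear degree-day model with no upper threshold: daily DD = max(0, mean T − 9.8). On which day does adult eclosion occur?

Daily DD above 9.8 °C: 12.8, 18.1, 0.0, 12.4, 15.7, 15.4, 2.7, 2.6.
Cumulative: 12.8, 30.9, 30.9, 43.3, 59.0, 74.4, 77.1, 79.7.
The total first reaches 36 DD on day 4.

day 4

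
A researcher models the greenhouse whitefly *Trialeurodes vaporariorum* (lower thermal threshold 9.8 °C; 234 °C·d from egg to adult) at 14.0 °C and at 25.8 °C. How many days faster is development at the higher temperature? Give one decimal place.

At 14.0 °C: 234 / (14.0 − 9.8) = 234 / 4.2 = 55.714 d.
At 25.8 °C: 234 / (25.8 − 9.8) = 234 / 16.0 = 14.625 d.
Difference = |55.714 − 14.625| = 41.089 ≈ 41.1 days.

41.1 days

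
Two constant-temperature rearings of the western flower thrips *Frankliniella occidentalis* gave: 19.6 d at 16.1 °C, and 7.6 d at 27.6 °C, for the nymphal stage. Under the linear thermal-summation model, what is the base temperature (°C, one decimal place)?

Under the model K = D·(T − T_b), so D₁·(T₁ − T_b) = D₂·(T₂ − T_b).
19.6·(16.1 − T_b) = 7.6·(27.6 − T_b)
T_b = (19.6·16.1 − 7.6·27.6) / (19.6 − 7.6) = 105.80 / 12.0 = 8.817 °C ≈ 8.8 °C.

8.8 °C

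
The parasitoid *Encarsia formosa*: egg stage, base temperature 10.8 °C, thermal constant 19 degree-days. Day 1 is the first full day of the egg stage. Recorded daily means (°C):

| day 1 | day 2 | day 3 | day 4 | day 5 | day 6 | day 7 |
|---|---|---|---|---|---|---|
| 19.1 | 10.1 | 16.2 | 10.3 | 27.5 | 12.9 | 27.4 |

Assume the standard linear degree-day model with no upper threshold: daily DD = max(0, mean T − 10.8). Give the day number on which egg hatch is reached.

Daily DD above 10.8 °C: 8.3, 0.0, 5.4, 0.0, 16.7, 2.1, 16.6.
Cumulative: 8.3, 8.3, 13.7, 13.7, 30.4, 32.5, 49.1.
The total first reaches 19 DD on day 5.

day 5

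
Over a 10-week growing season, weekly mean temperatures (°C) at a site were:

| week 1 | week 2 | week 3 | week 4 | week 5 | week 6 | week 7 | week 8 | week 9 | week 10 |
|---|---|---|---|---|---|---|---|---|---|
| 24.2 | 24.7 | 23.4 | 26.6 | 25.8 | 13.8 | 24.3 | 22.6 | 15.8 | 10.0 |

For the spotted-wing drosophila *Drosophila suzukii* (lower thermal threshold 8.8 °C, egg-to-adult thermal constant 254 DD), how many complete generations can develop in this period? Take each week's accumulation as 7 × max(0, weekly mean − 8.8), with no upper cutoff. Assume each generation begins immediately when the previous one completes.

Weekly DD (7 × max(0, T̄ − 8.8)): 107.8, 111.3, 102.2, 124.6, 119.0, 35.0, 108.5, 96.6, 49.0, 8.4.
Season total = 862.4 DD.
Complete generations = ⌊862.4 / 254⌋ = 3.

3 generations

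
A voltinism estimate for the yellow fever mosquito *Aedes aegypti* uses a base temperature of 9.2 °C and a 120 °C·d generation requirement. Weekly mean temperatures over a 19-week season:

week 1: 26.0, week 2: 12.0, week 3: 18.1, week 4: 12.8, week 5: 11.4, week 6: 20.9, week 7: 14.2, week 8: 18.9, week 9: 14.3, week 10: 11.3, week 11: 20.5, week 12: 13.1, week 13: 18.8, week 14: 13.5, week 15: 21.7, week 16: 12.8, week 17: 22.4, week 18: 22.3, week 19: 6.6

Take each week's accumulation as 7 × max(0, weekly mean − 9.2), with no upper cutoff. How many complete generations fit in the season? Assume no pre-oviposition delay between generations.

8 generations

Weekly DD (7 × max(0, T̄ − 9.2)): 117.6, 19.6, 62.3, 25.2, 15.4, 81.9, 35.0, 67.9, 35.7, 14.7, 79.1, 27.3, 67.2, 30.1, 87.5, 25.2, 92.4, 91.7, 0.0.
Season total = 975.8 DD.
Complete generations = ⌊975.8 / 120⌋ = 8.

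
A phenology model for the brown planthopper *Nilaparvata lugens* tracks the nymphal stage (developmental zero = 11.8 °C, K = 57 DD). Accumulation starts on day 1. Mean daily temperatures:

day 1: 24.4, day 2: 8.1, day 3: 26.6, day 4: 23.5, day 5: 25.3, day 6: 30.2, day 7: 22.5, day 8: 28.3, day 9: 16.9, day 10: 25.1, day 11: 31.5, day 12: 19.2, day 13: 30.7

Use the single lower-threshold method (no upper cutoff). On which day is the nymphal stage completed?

Daily DD above 11.8 °C: 12.6, 0.0, 14.8, 11.7, 13.5, 18.4, 10.7, 16.5, 5.1, 13.3, 19.7, 7.4, 18.9.
Cumulative: 12.6, 12.6, 27.4, 39.1, 52.6, 71.0, 81.7, 98.2, 103.3, 116.6, 136.3, 143.7, 162.6.
The total first reaches 57 DD on day 6.

day 6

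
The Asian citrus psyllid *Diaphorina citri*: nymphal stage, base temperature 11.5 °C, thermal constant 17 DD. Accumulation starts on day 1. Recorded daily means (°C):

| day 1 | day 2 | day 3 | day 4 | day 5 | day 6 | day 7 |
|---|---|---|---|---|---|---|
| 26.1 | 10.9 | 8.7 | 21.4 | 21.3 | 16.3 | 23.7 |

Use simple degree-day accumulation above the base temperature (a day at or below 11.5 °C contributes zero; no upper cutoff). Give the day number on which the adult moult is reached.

Daily DD above 11.5 °C: 14.6, 0.0, 0.0, 9.9, 9.8, 4.8, 12.2.
Cumulative: 14.6, 14.6, 14.6, 24.5, 34.3, 39.1, 51.3.
The total first reaches 17 DD on day 4.

day 4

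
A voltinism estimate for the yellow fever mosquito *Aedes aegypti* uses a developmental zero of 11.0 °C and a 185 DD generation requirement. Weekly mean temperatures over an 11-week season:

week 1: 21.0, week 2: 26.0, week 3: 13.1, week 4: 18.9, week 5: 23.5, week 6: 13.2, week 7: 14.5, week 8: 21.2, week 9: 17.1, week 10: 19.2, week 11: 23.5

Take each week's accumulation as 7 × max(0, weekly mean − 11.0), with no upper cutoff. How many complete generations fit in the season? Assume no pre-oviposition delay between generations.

3 generations

Weekly DD (7 × max(0, T̄ − 11.0)): 70.0, 105.0, 14.7, 55.3, 87.5, 15.4, 24.5, 71.4, 42.7, 57.4, 87.5.
Season total = 631.4 DD.
Complete generations = ⌊631.4 / 185⌋ = 3.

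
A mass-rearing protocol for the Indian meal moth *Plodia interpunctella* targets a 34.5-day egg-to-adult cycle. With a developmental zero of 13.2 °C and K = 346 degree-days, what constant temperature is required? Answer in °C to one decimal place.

Required daily accumulation = 346 / 34.5 = 10.029 DD/day.
T = T_base + 10.029 = 13.2 + 10.029 = 23.229 ≈ 23.2 °C.

23.2 °C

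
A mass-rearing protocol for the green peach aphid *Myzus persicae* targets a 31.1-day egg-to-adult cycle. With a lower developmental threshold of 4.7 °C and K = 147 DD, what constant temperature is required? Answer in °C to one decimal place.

Required daily accumulation = 147 / 31.1 = 4.727 DD/day.
T = T_base + 4.727 = 4.7 + 4.727 = 9.427 ≈ 9.4 °C.

9.4 °C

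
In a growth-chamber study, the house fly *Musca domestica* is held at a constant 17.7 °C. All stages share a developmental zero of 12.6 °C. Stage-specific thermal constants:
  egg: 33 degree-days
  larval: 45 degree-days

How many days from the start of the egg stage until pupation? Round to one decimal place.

15.3 days

Daily accumulation at 17.7 °C = 17.7 − 12.6 = 5.1 DD/day.
Total K = 33 + 45 = 78 DD.
Total duration = 78 / 5.1 = 15.294 ≈ 15.3 days.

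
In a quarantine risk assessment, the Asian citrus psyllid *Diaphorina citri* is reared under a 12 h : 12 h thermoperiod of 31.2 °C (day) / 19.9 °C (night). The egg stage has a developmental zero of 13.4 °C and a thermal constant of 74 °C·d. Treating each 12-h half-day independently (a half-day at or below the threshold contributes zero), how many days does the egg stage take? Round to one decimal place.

6.1 days

Day half: max(0, 31.2 − 13.4) × 0.5 = 17.8 × 0.5 = 8.90 DD.
Night half: max(0, 19.9 − 13.4) × 0.5 = 6.5 × 0.5 = 3.25 DD.
Per 24 h: 12.15 DD/day.
Duration = 74 / 12.15 = 6.091 ≈ 6.1 days.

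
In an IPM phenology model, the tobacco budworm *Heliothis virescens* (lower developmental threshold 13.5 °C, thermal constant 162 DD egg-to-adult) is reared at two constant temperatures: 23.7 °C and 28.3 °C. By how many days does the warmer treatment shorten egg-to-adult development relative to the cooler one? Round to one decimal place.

4.9 days

At 23.7 °C: 162 / (23.7 − 13.5) = 162 / 10.2 = 15.882 d.
At 28.3 °C: 162 / (28.3 − 13.5) = 162 / 14.8 = 10.946 d.
Difference = |15.882 − 10.946| = 4.936 ≈ 4.9 days.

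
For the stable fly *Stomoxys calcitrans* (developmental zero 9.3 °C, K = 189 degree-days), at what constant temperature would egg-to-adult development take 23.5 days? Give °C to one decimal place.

Required daily accumulation = 189 / 23.5 = 8.043 DD/day.
T = T_base + 8.043 = 9.3 + 8.043 = 17.343 ≈ 17.3 °C.

17.3 °C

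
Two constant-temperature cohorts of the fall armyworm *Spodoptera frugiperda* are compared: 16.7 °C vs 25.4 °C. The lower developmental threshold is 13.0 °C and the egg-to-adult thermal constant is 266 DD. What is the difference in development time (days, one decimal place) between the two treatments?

At 16.7 °C: 266 / (16.7 − 13.0) = 266 / 3.7 = 71.892 d.
At 25.4 °C: 266 / (25.4 − 13.0) = 266 / 12.4 = 21.452 d.
Difference = |71.892 − 21.452| = 50.440 ≈ 50.4 days.

50.4 days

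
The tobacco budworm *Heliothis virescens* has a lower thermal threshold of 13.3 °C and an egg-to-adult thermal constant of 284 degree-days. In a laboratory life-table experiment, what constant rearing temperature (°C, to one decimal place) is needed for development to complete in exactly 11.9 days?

37.2 °C

Required daily accumulation = 284 / 11.9 = 23.866 DD/day.
T = T_base + 23.866 = 13.3 + 23.866 = 37.166 ≈ 37.2 °C.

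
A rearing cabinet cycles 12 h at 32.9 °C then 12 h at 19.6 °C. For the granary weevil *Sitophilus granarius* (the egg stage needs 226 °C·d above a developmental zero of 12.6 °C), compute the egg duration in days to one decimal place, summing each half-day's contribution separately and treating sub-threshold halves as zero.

16.6 days

Day half: max(0, 32.9 − 12.6) × 0.5 = 20.3 × 0.5 = 10.15 DD.
Night half: max(0, 19.6 − 12.6) × 0.5 = 7.0 × 0.5 = 3.50 DD.
Per 24 h: 13.65 DD/day.
Duration = 226 / 13.65 = 16.557 ≈ 16.6 days.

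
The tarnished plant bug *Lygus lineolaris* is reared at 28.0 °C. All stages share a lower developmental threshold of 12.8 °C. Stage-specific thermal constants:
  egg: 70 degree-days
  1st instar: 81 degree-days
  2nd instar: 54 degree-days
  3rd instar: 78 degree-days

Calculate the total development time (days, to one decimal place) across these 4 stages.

18.6 days

Daily accumulation at 28.0 °C = 28.0 − 12.8 = 15.2 DD/day.
Total K = 70 + 81 + 54 + 78 = 283 DD.
Total duration = 283 / 15.2 = 18.618 ≈ 18.6 days.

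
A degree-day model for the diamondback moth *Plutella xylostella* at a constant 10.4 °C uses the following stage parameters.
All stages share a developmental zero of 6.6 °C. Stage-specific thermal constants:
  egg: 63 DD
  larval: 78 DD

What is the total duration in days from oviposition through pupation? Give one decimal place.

37.1 days

Daily accumulation at 10.4 °C = 10.4 − 6.6 = 3.8 DD/day.
Total K = 63 + 78 = 141 DD.
Total duration = 141 / 3.8 = 37.105 ≈ 37.1 days.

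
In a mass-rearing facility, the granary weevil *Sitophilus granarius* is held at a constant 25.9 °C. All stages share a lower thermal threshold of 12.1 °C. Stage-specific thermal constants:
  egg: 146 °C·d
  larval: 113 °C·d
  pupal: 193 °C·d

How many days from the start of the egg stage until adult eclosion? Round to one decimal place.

Daily accumulation at 25.9 °C = 25.9 − 12.1 = 13.8 DD/day.
Total K = 146 + 113 + 193 = 452 DD.
Total duration = 452 / 13.8 = 32.754 ≈ 32.8 days.

32.8 days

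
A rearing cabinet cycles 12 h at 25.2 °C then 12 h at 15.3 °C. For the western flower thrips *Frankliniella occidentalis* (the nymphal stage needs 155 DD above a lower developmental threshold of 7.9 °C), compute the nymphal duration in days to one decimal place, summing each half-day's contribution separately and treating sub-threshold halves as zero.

Day half: max(0, 25.2 − 7.9) × 0.5 = 17.3 × 0.5 = 8.65 DD.
Night half: max(0, 15.3 − 7.9) × 0.5 = 7.4 × 0.5 = 3.70 DD.
Per 24 h: 12.35 DD/day.
Duration = 155 / 12.35 = 12.551 ≈ 12.6 days.

12.6 days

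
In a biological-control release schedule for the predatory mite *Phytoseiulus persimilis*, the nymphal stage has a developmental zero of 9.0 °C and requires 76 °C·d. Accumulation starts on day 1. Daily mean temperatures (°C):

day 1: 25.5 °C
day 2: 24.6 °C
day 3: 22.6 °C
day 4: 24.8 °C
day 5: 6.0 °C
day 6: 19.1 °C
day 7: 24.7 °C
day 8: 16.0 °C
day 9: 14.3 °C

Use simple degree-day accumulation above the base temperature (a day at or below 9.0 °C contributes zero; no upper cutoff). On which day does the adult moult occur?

day 7

Daily DD above 9.0 °C: 16.5, 15.6, 13.6, 15.8, 0.0, 10.1, 15.7, 7.0, 5.3.
Cumulative: 16.5, 32.1, 45.7, 61.5, 61.5, 71.6, 87.3, 94.3, 99.6.
The total first reaches 76 DD on day 7.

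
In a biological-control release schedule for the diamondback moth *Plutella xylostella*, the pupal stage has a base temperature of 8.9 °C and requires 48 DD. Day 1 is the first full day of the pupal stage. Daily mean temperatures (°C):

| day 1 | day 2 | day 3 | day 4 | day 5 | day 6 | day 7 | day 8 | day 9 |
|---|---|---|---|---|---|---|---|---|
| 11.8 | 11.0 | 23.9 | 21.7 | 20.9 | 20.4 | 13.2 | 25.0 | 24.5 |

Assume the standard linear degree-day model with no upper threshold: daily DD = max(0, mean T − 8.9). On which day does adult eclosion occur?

Daily DD above 8.9 °C: 2.9, 2.1, 15.0, 12.8, 12.0, 11.5, 4.3, 16.1, 15.6.
Cumulative: 2.9, 5.0, 20.0, 32.8, 44.8, 56.3, 60.6, 76.7, 92.3.
The total first reaches 48 DD on day 6.

day 6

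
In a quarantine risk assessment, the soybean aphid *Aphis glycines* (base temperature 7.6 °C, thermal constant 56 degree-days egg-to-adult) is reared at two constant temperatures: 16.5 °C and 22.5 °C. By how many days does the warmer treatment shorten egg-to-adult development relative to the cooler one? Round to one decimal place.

2.5 days

At 16.5 °C: 56 / (16.5 − 7.6) = 56 / 8.9 = 6.292 d.
At 22.5 °C: 56 / (22.5 − 7.6) = 56 / 14.9 = 3.758 d.
Difference = |6.292 − 3.758| = 2.534 ≈ 2.5 days.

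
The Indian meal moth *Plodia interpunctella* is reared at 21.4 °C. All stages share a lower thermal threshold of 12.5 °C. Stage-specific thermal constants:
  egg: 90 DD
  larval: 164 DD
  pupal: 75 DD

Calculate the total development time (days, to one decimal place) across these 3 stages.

37.0 days

Daily accumulation at 21.4 °C = 21.4 − 12.5 = 8.9 DD/day.
Total K = 90 + 164 + 75 = 329 DD.
Total duration = 329 / 8.9 = 36.966 ≈ 37.0 days.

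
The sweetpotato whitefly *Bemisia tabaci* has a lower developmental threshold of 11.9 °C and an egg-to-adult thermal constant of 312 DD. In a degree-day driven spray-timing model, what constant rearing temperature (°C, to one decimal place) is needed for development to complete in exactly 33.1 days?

Required daily accumulation = 312 / 33.1 = 9.426 DD/day.
T = T_base + 9.426 = 11.9 + 9.426 = 21.326 ≈ 21.3 °C.

21.3 °C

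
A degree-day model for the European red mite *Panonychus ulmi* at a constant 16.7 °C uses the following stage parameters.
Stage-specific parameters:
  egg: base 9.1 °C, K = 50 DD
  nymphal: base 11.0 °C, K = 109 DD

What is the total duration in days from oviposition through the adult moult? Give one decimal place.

25.7 days

egg: 50 / (16.7 − 9.1) = 50 / 7.6 = 6.579 d.
nymphal: 109 / (16.7 − 11.0) = 109 / 5.7 = 19.123 d.
Sum = 25.702 ≈ 25.7 days.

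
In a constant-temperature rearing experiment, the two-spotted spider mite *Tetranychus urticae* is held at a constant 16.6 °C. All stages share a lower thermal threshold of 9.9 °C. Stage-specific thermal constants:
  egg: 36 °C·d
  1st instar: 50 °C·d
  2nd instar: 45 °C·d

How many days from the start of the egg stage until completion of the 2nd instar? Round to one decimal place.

Daily accumulation at 16.6 °C = 16.6 − 9.9 = 6.7 DD/day.
Total K = 36 + 50 + 45 = 131 DD.
Total duration = 131 / 6.7 = 19.552 ≈ 19.6 days.

19.6 days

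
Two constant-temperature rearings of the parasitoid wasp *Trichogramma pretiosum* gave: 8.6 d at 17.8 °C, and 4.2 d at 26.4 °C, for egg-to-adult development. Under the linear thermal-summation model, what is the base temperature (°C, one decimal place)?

Equal thermal constants: D₁(T₁ − T_b) = D₂(T₂ − T_b).
8.6·(17.8 − T_b) = 4.2·(26.4 − T_b)
T_b = (8.6·17.8 − 4.2·26.4) / (8.6 − 4.2) = 42.20 / 4.4 = 9.591 °C ≈ 9.6 °C.

9.6 °C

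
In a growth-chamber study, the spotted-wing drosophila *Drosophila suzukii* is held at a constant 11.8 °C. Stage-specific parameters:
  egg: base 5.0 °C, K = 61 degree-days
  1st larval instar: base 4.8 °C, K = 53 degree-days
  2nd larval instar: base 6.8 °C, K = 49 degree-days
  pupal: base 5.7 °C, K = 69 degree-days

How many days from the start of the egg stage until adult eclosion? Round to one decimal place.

37.7 days

egg: 61 / (11.8 − 5.0) = 61 / 6.8 = 8.971 d.
1st larval instar: 53 / (11.8 − 4.8) = 53 / 7.0 = 7.571 d.
2nd larval instar: 49 / (11.8 − 6.8) = 49 / 5.0 = 9.800 d.
pupal: 69 / (11.8 − 5.7) = 69 / 6.1 = 11.311 d.
Sum = 37.653 ≈ 37.7 days.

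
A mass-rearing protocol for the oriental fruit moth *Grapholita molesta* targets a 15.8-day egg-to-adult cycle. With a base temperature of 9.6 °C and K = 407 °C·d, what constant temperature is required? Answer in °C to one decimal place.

35.4 °C

Required daily accumulation = 407 / 15.8 = 25.759 DD/day.
T = T_base + 25.759 = 9.6 + 25.759 = 35.359 ≈ 35.4 °C.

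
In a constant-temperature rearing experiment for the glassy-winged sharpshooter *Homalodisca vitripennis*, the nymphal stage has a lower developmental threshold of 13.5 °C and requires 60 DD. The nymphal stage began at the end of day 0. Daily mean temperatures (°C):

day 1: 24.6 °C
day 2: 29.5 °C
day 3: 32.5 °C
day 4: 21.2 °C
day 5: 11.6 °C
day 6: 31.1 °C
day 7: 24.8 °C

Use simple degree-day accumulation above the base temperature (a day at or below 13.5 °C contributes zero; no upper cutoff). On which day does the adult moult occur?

Daily DD above 13.5 °C: 11.1, 16.0, 19.0, 7.7, 0.0, 17.6, 11.3.
Cumulative: 11.1, 27.1, 46.1, 53.8, 53.8, 71.4, 82.7.
The total first reaches 60 DD on day 6.

day 6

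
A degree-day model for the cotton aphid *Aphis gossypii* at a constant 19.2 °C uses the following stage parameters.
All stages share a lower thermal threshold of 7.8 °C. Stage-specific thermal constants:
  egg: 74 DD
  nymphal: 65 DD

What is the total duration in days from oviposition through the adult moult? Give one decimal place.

12.2 days

Daily accumulation at 19.2 °C = 19.2 − 7.8 = 11.4 DD/day.
Total K = 74 + 65 = 139 DD.
Total duration = 139 / 11.4 = 12.193 ≈ 12.2 days.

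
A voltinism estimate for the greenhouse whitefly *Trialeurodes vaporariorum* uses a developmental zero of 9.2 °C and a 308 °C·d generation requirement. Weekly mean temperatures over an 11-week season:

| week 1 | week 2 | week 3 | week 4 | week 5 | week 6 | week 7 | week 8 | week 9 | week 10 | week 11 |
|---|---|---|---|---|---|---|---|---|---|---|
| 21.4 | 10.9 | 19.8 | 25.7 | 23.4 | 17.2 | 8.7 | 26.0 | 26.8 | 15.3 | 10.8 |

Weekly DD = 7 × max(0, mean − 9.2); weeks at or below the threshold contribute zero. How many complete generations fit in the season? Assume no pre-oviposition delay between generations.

2 generations

Weekly DD (7 × max(0, T̄ − 9.2)): 85.4, 11.9, 74.2, 115.5, 99.4, 56.0, 0.0, 117.6, 123.2, 42.7, 11.2.
Season total = 737.1 DD.
Complete generations = ⌊737.1 / 308⌋ = 2.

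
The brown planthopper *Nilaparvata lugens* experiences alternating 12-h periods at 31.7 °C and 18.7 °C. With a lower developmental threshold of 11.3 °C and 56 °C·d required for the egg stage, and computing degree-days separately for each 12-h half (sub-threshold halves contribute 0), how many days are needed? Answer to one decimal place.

Day half: max(0, 31.7 − 11.3) × 0.5 = 20.4 × 0.5 = 10.20 DD.
Night half: max(0, 18.7 − 11.3) × 0.5 = 7.4 × 0.5 = 3.70 DD.
Per 24 h: 13.90 DD/day.
Duration = 56 / 13.90 = 4.029 ≈ 4.0 days.

4.0 days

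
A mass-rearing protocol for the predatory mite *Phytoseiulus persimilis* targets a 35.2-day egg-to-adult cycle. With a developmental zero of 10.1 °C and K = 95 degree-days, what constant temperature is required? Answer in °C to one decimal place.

12.8 °C

Required daily accumulation = 95 / 35.2 = 2.699 DD/day.
T = T_base + 2.699 = 10.1 + 2.699 = 12.799 ≈ 12.8 °C.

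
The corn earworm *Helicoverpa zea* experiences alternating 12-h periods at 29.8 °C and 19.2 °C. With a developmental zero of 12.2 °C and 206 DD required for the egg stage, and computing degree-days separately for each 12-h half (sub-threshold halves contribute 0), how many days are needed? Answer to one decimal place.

16.7 days

Day half: max(0, 29.8 − 12.2) × 0.5 = 17.6 × 0.5 = 8.80 DD.
Night half: max(0, 19.2 − 12.2) × 0.5 = 7.0 × 0.5 = 3.50 DD.
Per 24 h: 12.30 DD/day.
Duration = 206 / 12.30 = 16.748 ≈ 16.7 days.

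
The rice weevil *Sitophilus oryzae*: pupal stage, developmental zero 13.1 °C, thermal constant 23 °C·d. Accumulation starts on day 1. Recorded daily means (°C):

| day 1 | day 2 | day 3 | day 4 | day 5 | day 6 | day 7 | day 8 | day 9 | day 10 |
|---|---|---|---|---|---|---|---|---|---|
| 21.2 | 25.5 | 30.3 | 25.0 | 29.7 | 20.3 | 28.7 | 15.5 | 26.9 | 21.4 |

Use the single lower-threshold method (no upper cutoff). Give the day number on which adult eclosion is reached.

day 3

Daily DD above 13.1 °C: 8.1, 12.4, 17.2, 11.9, 16.6, 7.2, 15.6, 2.4, 13.8, 8.3.
Cumulative: 8.1, 20.5, 37.7, 49.6, 66.2, 73.4, 89.0, 91.4, 105.2, 113.5.
The total first reaches 23 DD on day 3.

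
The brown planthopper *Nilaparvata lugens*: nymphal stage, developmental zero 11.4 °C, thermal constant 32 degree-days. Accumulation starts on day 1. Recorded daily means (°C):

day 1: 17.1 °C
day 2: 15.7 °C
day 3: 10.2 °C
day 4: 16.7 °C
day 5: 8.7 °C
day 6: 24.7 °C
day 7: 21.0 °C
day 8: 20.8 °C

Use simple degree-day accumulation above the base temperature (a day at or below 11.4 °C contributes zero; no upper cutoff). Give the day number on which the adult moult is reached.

day 7

Daily DD above 11.4 °C: 5.7, 4.3, 0.0, 5.3, 0.0, 13.3, 9.6, 9.4.
Cumulative: 5.7, 10.0, 10.0, 15.3, 15.3, 28.6, 38.2, 47.6.
The total first reaches 32 DD on day 7.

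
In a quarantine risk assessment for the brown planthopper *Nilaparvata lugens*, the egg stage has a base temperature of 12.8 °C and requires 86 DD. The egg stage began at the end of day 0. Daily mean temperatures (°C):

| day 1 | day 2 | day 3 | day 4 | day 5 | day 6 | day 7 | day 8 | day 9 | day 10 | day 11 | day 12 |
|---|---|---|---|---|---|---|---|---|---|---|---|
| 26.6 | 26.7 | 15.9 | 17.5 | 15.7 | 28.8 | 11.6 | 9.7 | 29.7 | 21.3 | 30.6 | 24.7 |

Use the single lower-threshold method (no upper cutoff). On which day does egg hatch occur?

day 11

Daily DD above 12.8 °C: 13.8, 13.9, 3.1, 4.7, 2.9, 16.0, 0.0, 0.0, 16.9, 8.5, 17.8, 11.9.
Cumulative: 13.8, 27.7, 30.8, 35.5, 38.4, 54.4, 54.4, 54.4, 71.3, 79.8, 97.6, 109.5.
The total first reaches 86 DD on day 11.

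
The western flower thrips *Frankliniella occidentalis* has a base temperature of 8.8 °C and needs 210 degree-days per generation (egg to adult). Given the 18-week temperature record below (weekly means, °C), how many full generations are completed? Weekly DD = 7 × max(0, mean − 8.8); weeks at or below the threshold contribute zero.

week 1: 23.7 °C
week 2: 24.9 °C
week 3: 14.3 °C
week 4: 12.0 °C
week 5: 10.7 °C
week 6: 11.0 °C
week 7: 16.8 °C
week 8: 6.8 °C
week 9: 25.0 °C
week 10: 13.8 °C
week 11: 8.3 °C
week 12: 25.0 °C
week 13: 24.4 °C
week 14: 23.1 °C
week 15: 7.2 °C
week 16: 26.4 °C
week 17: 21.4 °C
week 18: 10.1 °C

5 generations

Weekly DD (7 × max(0, T̄ − 8.8)): 104.3, 112.7, 38.5, 22.4, 13.3, 15.4, 56.0, 0.0, 113.4, 35.0, 0.0, 113.4, 109.2, 100.1, 0.0, 123.2, 88.2, 9.1.
Season total = 1054.2 DD.
Complete generations = ⌊1054.2 / 210⌋ = 5.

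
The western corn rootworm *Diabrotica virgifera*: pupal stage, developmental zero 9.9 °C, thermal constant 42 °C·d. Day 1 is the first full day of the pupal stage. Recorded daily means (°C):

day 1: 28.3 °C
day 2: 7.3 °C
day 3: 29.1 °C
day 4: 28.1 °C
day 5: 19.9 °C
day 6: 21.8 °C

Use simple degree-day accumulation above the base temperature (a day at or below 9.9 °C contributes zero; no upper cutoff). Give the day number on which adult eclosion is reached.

day 4

Daily DD above 9.9 °C: 18.4, 0.0, 19.2, 18.2, 10.0, 11.9.
Cumulative: 18.4, 18.4, 37.6, 55.8, 65.8, 77.7.
The total first reaches 42 DD on day 4.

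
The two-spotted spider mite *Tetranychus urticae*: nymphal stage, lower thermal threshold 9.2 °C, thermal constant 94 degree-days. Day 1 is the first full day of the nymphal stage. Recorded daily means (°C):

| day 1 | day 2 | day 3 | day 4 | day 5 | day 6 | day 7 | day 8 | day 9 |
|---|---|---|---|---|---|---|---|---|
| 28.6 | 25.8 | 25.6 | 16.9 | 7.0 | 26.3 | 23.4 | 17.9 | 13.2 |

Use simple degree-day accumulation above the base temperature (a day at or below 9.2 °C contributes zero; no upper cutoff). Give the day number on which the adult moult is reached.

day 8

Daily DD above 9.2 °C: 19.4, 16.6, 16.4, 7.7, 0.0, 17.1, 14.2, 8.7, 4.0.
Cumulative: 19.4, 36.0, 52.4, 60.1, 60.1, 77.2, 91.4, 100.1, 104.1.
The total first reaches 94 DD on day 8.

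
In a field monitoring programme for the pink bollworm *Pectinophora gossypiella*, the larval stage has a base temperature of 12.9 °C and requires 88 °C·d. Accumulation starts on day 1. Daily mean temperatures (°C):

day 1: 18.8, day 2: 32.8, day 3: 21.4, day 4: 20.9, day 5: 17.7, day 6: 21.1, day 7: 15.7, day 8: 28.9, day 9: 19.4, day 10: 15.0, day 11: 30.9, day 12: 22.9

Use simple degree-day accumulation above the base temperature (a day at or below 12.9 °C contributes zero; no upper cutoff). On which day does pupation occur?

Daily DD above 12.9 °C: 5.9, 19.9, 8.5, 8.0, 4.8, 8.2, 2.8, 16.0, 6.5, 2.1, 18.0, 10.0.
Cumulative: 5.9, 25.8, 34.3, 42.3, 47.1, 55.3, 58.1, 74.1, 80.6, 82.7, 100.7, 110.7.
The total first reaches 88 DD on day 11.

day 11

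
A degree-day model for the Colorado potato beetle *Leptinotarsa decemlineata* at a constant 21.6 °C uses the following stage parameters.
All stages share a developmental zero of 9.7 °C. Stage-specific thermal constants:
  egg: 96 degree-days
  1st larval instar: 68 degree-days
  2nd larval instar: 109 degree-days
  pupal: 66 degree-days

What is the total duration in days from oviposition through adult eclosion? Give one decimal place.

28.5 days

Daily accumulation at 21.6 °C = 21.6 − 9.7 = 11.9 DD/day.
Total K = 96 + 68 + 109 + 66 = 339 DD.
Total duration = 339 / 11.9 = 28.487 ≈ 28.5 days.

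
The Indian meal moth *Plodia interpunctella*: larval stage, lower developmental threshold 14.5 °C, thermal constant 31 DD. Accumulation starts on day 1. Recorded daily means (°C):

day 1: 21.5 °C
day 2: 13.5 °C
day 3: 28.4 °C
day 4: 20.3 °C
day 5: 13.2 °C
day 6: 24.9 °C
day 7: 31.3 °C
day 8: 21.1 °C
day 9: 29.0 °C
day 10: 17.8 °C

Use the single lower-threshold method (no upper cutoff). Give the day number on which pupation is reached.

Daily DD above 14.5 °C: 7.0, 0.0, 13.9, 5.8, 0.0, 10.4, 16.8, 6.6, 14.5, 3.3.
Cumulative: 7.0, 7.0, 20.9, 26.7, 26.7, 37.1, 53.9, 60.5, 75.0, 78.3.
The total first reaches 31 DD on day 6.

day 6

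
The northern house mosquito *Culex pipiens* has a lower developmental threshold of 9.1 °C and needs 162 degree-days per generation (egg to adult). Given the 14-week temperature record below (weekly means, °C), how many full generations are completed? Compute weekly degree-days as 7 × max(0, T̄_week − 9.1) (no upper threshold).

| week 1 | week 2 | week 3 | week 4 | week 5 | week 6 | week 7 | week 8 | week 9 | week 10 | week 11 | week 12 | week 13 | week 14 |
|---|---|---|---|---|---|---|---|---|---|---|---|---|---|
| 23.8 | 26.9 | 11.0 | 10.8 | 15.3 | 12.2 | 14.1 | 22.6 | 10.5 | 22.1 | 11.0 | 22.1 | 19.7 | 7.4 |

Weekly DD (7 × max(0, T̄ − 9.1)): 102.9, 124.6, 13.3, 11.9, 43.4, 21.7, 35.0, 94.5, 9.8, 91.0, 13.3, 91.0, 74.2, 0.0.
Season total = 726.6 DD.
Complete generations = ⌊726.6 / 162⌋ = 4.

4 generations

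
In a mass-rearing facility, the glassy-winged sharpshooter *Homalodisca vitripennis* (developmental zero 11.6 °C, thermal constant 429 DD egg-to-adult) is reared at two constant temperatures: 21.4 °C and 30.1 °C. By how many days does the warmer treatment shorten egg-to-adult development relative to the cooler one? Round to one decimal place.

At 21.4 °C: 429 / (21.4 − 11.6) = 429 / 9.8 = 43.776 d.
At 30.1 °C: 429 / (30.1 − 11.6) = 429 / 18.5 = 23.189 d.
Difference = |43.776 − 23.189| = 20.586 ≈ 20.6 days.

20.6 days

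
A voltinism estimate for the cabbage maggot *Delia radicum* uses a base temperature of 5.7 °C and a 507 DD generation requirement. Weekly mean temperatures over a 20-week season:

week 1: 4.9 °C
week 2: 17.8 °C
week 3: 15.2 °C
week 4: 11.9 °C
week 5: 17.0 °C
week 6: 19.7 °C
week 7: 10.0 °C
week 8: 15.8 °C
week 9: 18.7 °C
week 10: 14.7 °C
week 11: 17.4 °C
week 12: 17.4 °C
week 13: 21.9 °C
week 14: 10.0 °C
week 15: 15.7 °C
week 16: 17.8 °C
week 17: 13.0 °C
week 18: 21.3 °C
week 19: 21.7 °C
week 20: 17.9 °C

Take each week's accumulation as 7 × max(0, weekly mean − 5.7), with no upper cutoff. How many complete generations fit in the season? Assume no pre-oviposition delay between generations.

Weekly DD (7 × max(0, T̄ − 5.7)): 0.0, 84.7, 66.5, 43.4, 79.1, 98.0, 30.1, 70.7, 91.0, 63.0, 81.9, 81.9, 113.4, 30.1, 70.0, 84.7, 51.1, 109.2, 112.0, 85.4.
Season total = 1446.2 DD.
Complete generations = ⌊1446.2 / 507⌋ = 2.

2 generations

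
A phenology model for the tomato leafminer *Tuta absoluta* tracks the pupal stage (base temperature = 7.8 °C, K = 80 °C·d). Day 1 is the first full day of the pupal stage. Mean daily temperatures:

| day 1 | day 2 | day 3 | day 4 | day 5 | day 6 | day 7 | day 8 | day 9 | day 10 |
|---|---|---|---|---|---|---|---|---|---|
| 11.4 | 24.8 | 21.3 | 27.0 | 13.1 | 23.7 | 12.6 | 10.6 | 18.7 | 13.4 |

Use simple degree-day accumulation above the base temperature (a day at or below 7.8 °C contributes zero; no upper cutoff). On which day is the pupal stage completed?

day 8

Daily DD above 7.8 °C: 3.6, 17.0, 13.5, 19.2, 5.3, 15.9, 4.8, 2.8, 10.9, 5.6.
Cumulative: 3.6, 20.6, 34.1, 53.3, 58.6, 74.5, 79.3, 82.1, 93.0, 98.6.
The total first reaches 80 DD on day 8.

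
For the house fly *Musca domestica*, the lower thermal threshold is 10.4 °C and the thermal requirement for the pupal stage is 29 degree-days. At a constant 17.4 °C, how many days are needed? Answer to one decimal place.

Daily accumulation = 17.4 − 10.4 = 7.0 DD/day.
Duration = 29 / 7.0 = 4.143 ≈ 4.1 days.

4.1 days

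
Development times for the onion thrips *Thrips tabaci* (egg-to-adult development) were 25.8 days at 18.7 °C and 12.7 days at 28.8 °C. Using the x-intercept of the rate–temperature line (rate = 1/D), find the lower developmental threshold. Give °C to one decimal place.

8.9 °C

Equal thermal constants: D₁(T₁ − T_b) = D₂(T₂ − T_b).
25.8·(18.7 − T_b) = 12.7·(28.8 − T_b)
T_b = (25.8·18.7 − 12.7·28.8) / (25.8 − 12.7) = 116.70 / 13.1 = 8.908 °C ≈ 8.9 °C.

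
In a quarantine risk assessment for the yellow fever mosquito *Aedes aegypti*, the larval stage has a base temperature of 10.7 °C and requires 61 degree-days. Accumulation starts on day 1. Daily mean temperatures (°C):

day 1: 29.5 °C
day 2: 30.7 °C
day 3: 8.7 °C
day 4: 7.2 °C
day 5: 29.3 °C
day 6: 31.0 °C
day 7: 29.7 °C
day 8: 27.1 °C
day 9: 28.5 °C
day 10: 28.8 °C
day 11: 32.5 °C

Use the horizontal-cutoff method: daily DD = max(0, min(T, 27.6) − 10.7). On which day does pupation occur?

Daily DD above 10.7 °C (capped at 16.9): 16.9, 16.9, 0.0, 0.0, 16.9, 16.9, 16.9, 16.4, 16.9, 16.9, 16.9.
Cumulative: 16.9, 33.8, 33.8, 33.8, 50.7, 67.6, 84.5, 100.9, 117.8, 134.7, 151.6.
The total first reaches 61 DD on day 6.

day 6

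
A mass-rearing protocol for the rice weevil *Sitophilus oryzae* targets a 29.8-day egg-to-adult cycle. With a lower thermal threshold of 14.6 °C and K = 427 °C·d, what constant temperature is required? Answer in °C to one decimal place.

Required daily accumulation = 427 / 29.8 = 14.329 DD/day.
T = T_base + 14.329 = 14.6 + 14.329 = 28.929 ≈ 28.9 °C.

28.9 °C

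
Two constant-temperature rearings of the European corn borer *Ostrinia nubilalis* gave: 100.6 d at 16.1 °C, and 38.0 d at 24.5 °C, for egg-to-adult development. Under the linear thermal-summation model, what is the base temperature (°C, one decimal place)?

11.0 °C

Under the model K = D·(T − T_b), so D₁·(T₁ − T_b) = D₂·(T₂ − T_b).
100.6·(16.1 − T_b) = 38.0·(24.5 − T_b)
T_b = (100.6·16.1 − 38.0·24.5) / (100.6 − 38.0) = 688.66 / 62.6 = 11.001 °C ≈ 11.0 °C.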